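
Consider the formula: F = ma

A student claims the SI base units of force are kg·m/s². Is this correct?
Units of each symbol in F = ma:
  m (mass): kg
  a (acceleration): m/s²

Multiplying the contributions: [kg] · [m/s²]
Adding exponents of each base unit: kg: 1, m: 1, s: -2
SI base units of force: kg·m/s²

The claimed units kg·m/s² match the derived units, so the claim is correct.

Answer: Yes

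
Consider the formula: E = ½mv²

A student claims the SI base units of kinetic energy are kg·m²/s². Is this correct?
Units of each symbol in E = ½mv²:
  m (mass): kg
  v (speed): m/s  → to the power 2, contributes m²/s²
  The factor ½ is dimensionless.

Multiplying the contributions: [kg] · [m²/s²]
Adding exponents of each base unit: kg: 1, m: 2, s: -2
SI base units of kinetic energy: kg·m²/s²

The claimed units kg·m²/s² match the derived units, so the claim is correct.

Answer: Yes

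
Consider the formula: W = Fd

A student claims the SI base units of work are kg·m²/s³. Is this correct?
Units of each symbol in W = Fd:
  F (force): kg·m/s²
  d (displacement): m

Multiplying the contributions: [kg·m/s²] · [m]
Adding exponents of each base unit: kg: 1, m: 2, s: -2
SI base units of work: kg·m²/s²

The claimed units kg·m²/s³ (exponents kg: 1, m: 2, s: -3) do not match the derived units kg·m²/s² (exponents kg: 1, m: 2, s: -2), so the claim is incorrect.

Answer: No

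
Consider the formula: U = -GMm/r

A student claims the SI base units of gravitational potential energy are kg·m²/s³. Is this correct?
Units of each symbol in U = -GMm/r:
  G (gravitational constant): m³/(kg·s²)
  M (mass): kg
  m (mass): kg
  r (distance): m  → in the denominator, contributes 1/m
  The minus sign does not affect the units.

Multiplying the contributions: [m³/(kg·s²)] · [kg] · [kg] · [1/m]
Adding exponents of each base unit: kg: 1, m: 2, s: -2
SI base units of gravitational potential energy: kg·m²/s²

The claimed units kg·m²/s³ (exponents kg: 1, m: 2, s: -3) do not match the derived units kg·m²/s² (exponents kg: 1, m: 2, s: -2), so the claim is incorrect.

Answer: No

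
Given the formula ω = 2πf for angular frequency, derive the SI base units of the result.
Units of each symbol in ω = 2πf:
  f (frequency): 1/s
  The factor 2π is dimensionless.

Multiplying the contributions: [1/s]
Adding exponents of each base unit: s: -1
SI base units of angular frequency: 1/s

Answer: 1/s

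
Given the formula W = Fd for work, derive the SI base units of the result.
Units of each symbol in W = Fd:
  F (force): kg·m/s²
  d (displacement): m

Multiplying the contributions: [kg·m/s²] · [m]
Adding exponents of each base unit: kg: 1, m: 2, s: -2
SI base units of work: kg·m²/s²

Answer: kg·m²/s²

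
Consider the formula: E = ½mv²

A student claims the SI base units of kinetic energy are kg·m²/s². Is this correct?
Units of each symbol in E = ½mv²:
  m (mass): kg
  v (speed): m/s  → to the power 2, contributes m²/s²
  The factor ½ is dimensionless.

Multiplying the contributions: [kg] · [m²/s²]
Adding exponents of each base unit: kg: 1, m: 2, s: -2
SI base units of kinetic energy: kg·m²/s²

The claimed units kg·m²/s² match the derived units, so the claim is correct.

Answer: Yes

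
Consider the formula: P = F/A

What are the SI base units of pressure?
Units of each symbol in P = F/A:
  F (force): kg·m/s²
  A (area): m²  → in the denominator, contributes 1/m²

Multiplying the contributions: [kg·m/s²] · [1/m²]
Adding exponents of each base unit: kg: 1, m: -1, s: -2
SI base units of pressure: kg/(m·s²)

Answer: kg/(m·s²)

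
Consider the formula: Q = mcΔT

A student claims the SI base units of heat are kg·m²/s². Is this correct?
Units of each symbol in Q = mcΔT:
  m (mass): kg
  c (specific heat capacity, in J/(kg·K)): m²/(s²·K)
  ΔT (temperature change): K

Multiplying the contributions: [kg] · [m²/(s²·K)] · [K]
Adding exponents of each base unit: kg: 1, m: 2, s: -2
SI base units of heat: kg·m²/s²

The claimed units kg·m²/s² match the derived units, so the claim is correct.

Answer: Yes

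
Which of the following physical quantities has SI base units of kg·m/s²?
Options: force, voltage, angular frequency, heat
Checking the SI base units of each option:
  force (F = ma): kg·m/s²  ✓ matches
  voltage (V = IR): kg·m²/(s³·A)  ✗
  angular frequency (ω = 2πf): 1/s  ✗
  heat (Q = mcΔT): kg·m²/s²  ✗

Only force has units kg·m/s².

Answer: force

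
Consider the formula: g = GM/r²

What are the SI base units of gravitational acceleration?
Units of each symbol in g = GM/r²:
  G (gravitational constant): m³/(kg·s²)
  M (mass): kg
  r (distance): m  → to the power 2 in the denominator, contributes 1/m²

Multiplying the contributions: [m³/(kg·s²)] · [kg] · [1/m²]
Adding exponents of each base unit: m: 1, s: -2
SI base units of gravitational acceleration: m/s²

Answer: m/s²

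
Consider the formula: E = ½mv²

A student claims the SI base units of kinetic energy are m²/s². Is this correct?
Units of each symbol in E = ½mv²:
  m (mass): kg
  v (speed): m/s  → to the power 2, contributes m²/s²
  The factor ½ is dimensionless.

Multiplying the contributions: [kg] · [m²/s²]
Adding exponents of each base unit: kg: 1, m: 2, s: -2
SI base units of kinetic energy: kg·m²/s²

The claimed units m²/s² (exponents m: 2, s: -2) do not match the derived units kg·m²/s² (exponents kg: 1, m: 2, s: -2), so the claim is incorrect.

Answer: No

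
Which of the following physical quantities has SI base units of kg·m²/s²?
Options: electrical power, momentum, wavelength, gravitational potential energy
Checking the SI base units of each option:
  electrical power (P = IV): kg·m²/s³  ✗
  momentum (p = mv): kg·m/s  ✗
  wavelength (λ = v/f): m  ✗
  gravitational potential energy (U = -GMm/r): kg·m²/s²  ✓ matches

Only gravitational potential energy has units kg·m²/s².

Answer: gravitational potential energy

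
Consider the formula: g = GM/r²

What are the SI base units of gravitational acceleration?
Units of each symbol in g = GM/r²:
  G (gravitational constant): m³/(kg·s²)
  M (mass): kg
  r (distance): m  → to the power 2 in the denominator, contributes 1/m²

Multiplying the contributions: [m³/(kg·s²)] · [kg] · [1/m²]
Adding exponents of each base unit: m: 1, s: -2
SI base units of gravitational acceleration: m/s²

Answer: m/s²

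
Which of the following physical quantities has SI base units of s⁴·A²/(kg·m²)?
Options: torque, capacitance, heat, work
Checking the SI base units of each option:
  torque (τ = Fr): kg·m²/s²  ✗
  capacitance (C = Q/V): s⁴·A²/(kg·m²)  ✓ matches
  heat (Q = mcΔT): kg·m²/s²  ✗
  work (W = Fd): kg·m²/s²  ✗

Only capacitance has units s⁴·A²/(kg·m²).

Answer: capacitance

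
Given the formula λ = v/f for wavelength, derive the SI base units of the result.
Units of each symbol in λ = v/f:
  v (wave speed): m/s
  f (frequency): 1/s  → in the denominator, contributes s

Multiplying the contributions: [m/s] · [s]
Adding exponents of each base unit: m: 1
SI base units of wavelength: m

Answer: m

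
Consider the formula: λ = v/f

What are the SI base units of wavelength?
Units of each symbol in λ = v/f:
  v (wave speed): m/s
  f (frequency): 1/s  → in the denominator, contributes s

Multiplying the contributions: [m/s] · [s]
Adding exponents of each base unit: m: 1
SI base units of wavelength: m

Answer: m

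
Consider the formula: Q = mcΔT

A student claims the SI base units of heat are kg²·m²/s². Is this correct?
Units of each symbol in Q = mcΔT:
  m (mass): kg
  c (specific heat capacity, in J/(kg·K)): m²/(s²·K)
  ΔT (temperature change): K

Multiplying the contributions: [kg] · [m²/(s²·K)] · [K]
Adding exponents of each base unit: kg: 1, m: 2, s: -2
SI base units of heat: kg·m²/s²

The claimed units kg²·m²/s² (exponents kg: 2, m: 2, s: -2) do not match the derived units kg·m²/s² (exponents kg: 1, m: 2, s: -2), so the claim is incorrect.

Answer: No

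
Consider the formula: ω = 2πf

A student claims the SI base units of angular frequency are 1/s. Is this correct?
Units of each symbol in ω = 2πf:
  f (frequency): 1/s
  The factor 2π is dimensionless.

Multiplying the contributions: [1/s]
Adding exponents of each base unit: s: -1
SI base units of angular frequency: 1/s

The claimed units 1/s match the derived units, so the claim is correct.

Answer: Yes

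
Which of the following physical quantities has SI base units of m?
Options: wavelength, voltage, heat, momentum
Checking the SI base units of each option:
  wavelength (λ = v/f): m  ✓ matches
  voltage (V = IR): kg·m²/(s³·A)  ✗
  heat (Q = mcΔT): kg·m²/s²  ✗
  momentum (p = mv): kg·m/s  ✗

Only wavelength has units m.

Answer: wavelength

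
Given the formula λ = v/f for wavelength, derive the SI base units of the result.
Units of each symbol in λ = v/f:
  v (wave speed): m/s
  f (frequency): 1/s  → in the denominator, contributes s

Multiplying the contributions: [m/s] · [s]
Adding exponents of each base unit: m: 1
SI base units of wavelength: m

Answer: m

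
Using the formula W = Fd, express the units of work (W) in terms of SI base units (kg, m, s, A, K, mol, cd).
Units of each symbol in W = Fd:
  F (force): kg·m/s²
  d (displacement): m

Multiplying the contributions: [kg·m/s²] · [m]
Adding exponents of each base unit: kg: 1, m: 2, s: -2
SI base units of work: kg·m²/s²

Answer: kg·m²/s²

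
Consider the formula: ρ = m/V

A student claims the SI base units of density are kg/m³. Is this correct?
Units of each symbol in ρ = m/V:
  m (mass): kg
  V (volume): m³  → in the denominator, contributes 1/m³

Multiplying the contributions: [kg] · [1/m³]
Adding exponents of each base unit: kg: 1, m: -3
SI base units of density: kg/m³

The claimed units kg/m³ match the derived units, so the claim is correct.

Answer: Yes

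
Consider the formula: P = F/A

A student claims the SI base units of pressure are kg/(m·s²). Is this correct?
Units of each symbol in P = F/A:
  F (force): kg·m/s²
  A (area): m²  → in the denominator, contributes 1/m²

Multiplying the contributions: [kg·m/s²] · [1/m²]
Adding exponents of each base unit: kg: 1, m: -1, s: -2
SI base units of pressure: kg/(m·s²)

The claimed units kg/(m·s²) match the derived units, so the claim is correct.

Answer: Yes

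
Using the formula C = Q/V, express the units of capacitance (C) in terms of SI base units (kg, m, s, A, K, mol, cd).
Units of each symbol in C = Q/V:
  Q (charge, in coulombs): s·A
  V (voltage, in volts): kg·m²/(s³·A)  → in the denominator, contributes s³·A/(kg·m²)

Multiplying the contributions: [s·A] · [s³·A/(kg·m²)]
Adding exponents of each base unit: kg: -1, m: -2, s: 4, A: 2
SI base units of capacitance: s⁴·A²/(kg·m²)

Answer: s⁴·A²/(kg·m²)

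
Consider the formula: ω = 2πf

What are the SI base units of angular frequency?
Units of each symbol in ω = 2πf:
  f (frequency): 1/s
  The factor 2π is dimensionless.

Multiplying the contributions: [1/s]
Adding exponents of each base unit: s: -1
SI base units of angular frequency: 1/s

Answer: 1/s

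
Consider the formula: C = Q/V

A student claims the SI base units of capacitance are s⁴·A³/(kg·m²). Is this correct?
Units of each symbol in C = Q/V:
  Q (charge, in coulombs): s·A
  V (voltage, in volts): kg·m²/(s³·A)  → in the denominator, contributes s³·A/(kg·m²)

Multiplying the contributions: [s·A] · [s³·A/(kg·m²)]
Adding exponents of each base unit: kg: -1, m: -2, s: 4, A: 2
SI base units of capacitance: s⁴·A²/(kg·m²)

The claimed units s⁴·A³/(kg·m²) (exponents kg: -1, m: -2, s: 4, A: 3) do not match the derived units s⁴·A²/(kg·m²) (exponents kg: -1, m: -2, s: 4, A: 2), so the claim is incorrect.

Answer: No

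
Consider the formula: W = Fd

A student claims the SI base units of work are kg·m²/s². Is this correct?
Units of each symbol in W = Fd:
  F (force): kg·m/s²
  d (displacement): m

Multiplying the contributions: [kg·m/s²] · [m]
Adding exponents of each base unit: kg: 1, m: 2, s: -2
SI base units of work: kg·m²/s²

The claimed units kg·m²/s² match the derived units, so the claim is correct.

Answer: Yes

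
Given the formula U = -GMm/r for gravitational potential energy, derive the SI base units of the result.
Units of each symbol in U = -GMm/r:
  G (gravitational constant): m³/(kg·s²)
  M (mass): kg
  m (mass): kg
  r (distance): m  → in the denominator, contributes 1/m
  The minus sign does not affect the units.

Multiplying the contributions: [m³/(kg·s²)] · [kg] · [kg] · [1/m]
Adding exponents of each base unit: kg: 1, m: 2, s: -2
SI base units of gravitational potential energy: kg·m²/s²

Answer: kg·m²/s²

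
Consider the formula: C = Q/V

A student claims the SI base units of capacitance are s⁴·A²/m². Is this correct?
Units of each symbol in C = Q/V:
  Q (charge, in coulombs): s·A
  V (voltage, in volts): kg·m²/(s³·A)  → in the denominator, contributes s³·A/(kg·m²)

Multiplying the contributions: [s·A] · [s³·A/(kg·m²)]
Adding exponents of each base unit: kg: -1, m: -2, s: 4, A: 2
SI base units of capacitance: s⁴·A²/(kg·m²)

The claimed units s⁴·A²/m² (exponents m: -2, s: 4, A: 2) do not match the derived units s⁴·A²/(kg·m²) (exponents kg: -1, m: -2, s: 4, A: 2), so the claim is incorrect.

Answer: No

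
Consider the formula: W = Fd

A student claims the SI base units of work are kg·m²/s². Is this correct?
Units of each symbol in W = Fd:
  F (force): kg·m/s²
  d (displacement): m

Multiplying the contributions: [kg·m/s²] · [m]
Adding exponents of each base unit: kg: 1, m: 2, s: -2
SI base units of work: kg·m²/s²

The claimed units kg·m²/s² match the derived units, so the claim is correct.

Answer: Yes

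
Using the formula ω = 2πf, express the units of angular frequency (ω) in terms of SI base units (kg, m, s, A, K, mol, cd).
Units of each symbol in ω = 2πf:
  f (frequency): 1/s
  The factor 2π is dimensionless.

Multiplying the contributions: [1/s]
Adding exponents of each base unit: s: -1
SI base units of angular frequency: 1/s

Answer: 1/s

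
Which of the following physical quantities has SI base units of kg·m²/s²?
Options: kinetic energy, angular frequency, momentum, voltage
Checking the SI base units of each option:
  kinetic energy (E = ½mv²): kg·m²/s²  ✓ matches
  angular frequency (ω = 2πf): 1/s  ✗
  momentum (p = mv): kg·m/s  ✗
  voltage (V = IR): kg·m²/(s³·A)  ✗

Only kinetic energy has units kg·m²/s².

Answer: kinetic energy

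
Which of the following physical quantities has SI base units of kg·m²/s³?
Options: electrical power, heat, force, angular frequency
Checking the SI base units of each option:
  electrical power (P = IV): kg·m²/s³  ✓ matches
  heat (Q = mcΔT): kg·m²/s²  ✗
  force (F = ma): kg·m/s²  ✗
  angular frequency (ω = 2πf): 1/s  ✗

Only electrical power has units kg·m²/s³.

Answer: electrical power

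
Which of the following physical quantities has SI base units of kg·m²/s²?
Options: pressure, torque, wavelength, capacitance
Checking the SI base units of each option:
  pressure (P = F/A): kg/(m·s²)  ✗
  torque (τ = Fr): kg·m²/s²  ✓ matches
  wavelength (λ = v/f): m  ✗
  capacitance (C = Q/V): s⁴·A²/(kg·m²)  ✗

Only torque has units kg·m²/s².

Answer: torque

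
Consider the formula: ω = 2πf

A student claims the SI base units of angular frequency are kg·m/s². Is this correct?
Units of each symbol in ω = 2πf:
  f (frequency): 1/s
  The factor 2π is dimensionless.

Multiplying the contributions: [1/s]
Adding exponents of each base unit: s: -1
SI base units of angular frequency: 1/s

The claimed units kg·m/s² (exponents kg: 1, m: 1, s: -2) do not match the derived units 1/s (exponents s: -1), so the claim is incorrect.

Answer: No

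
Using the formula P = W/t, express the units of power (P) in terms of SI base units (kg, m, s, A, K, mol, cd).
Units of each symbol in P = W/t:
  W (work): kg·m²/s²
  t (time): s  → in the denominator, contributes 1/s

Multiplying the contributions: [kg·m²/s²] · [1/s]
Adding exponents of each base unit: kg: 1, m: 2, s: -3
SI base units of power: kg·m²/s³

Answer: kg·m²/s³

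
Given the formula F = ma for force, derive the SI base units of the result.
Units of each symbol in F = ma:
  m (mass): kg
  a (acceleration): m/s²

Multiplying the contributions: [kg] · [m/s²]
Adding exponents of each base unit: kg: 1, m: 1, s: -2
SI base units of force: kg·m/s²

Answer: kg·m/s²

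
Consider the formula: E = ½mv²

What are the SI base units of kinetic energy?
Units of each symbol in E = ½mv²:
  m (mass): kg
  v (speed): m/s  → to the power 2, contributes m²/s²
  The factor ½ is dimensionless.

Multiplying the contributions: [kg] · [m²/s²]
Adding exponents of each base unit: kg: 1, m: 2, s: -2
SI base units of kinetic energy: kg·m²/s²

Answer: kg·m²/s²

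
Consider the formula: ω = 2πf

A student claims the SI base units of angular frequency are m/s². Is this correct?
Units of each symbol in ω = 2πf:
  f (frequency): 1/s
  The factor 2π is dimensionless.

Multiplying the contributions: [1/s]
Adding exponents of each base unit: s: -1
SI base units of angular frequency: 1/s

The claimed units m/s² (exponents m: 1, s: -2) do not match the derived units 1/s (exponents s: -1), so the claim is incorrect.

Answer: No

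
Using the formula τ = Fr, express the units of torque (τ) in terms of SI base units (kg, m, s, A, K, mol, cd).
Units of each symbol in τ = Fr:
  F (force): kg·m/s²
  r (lever arm): m

Multiplying the contributions: [kg·m/s²] · [m]
Adding exponents of each base unit: kg: 1, m: 2, s: -2
SI base units of torque: kg·m²/s²

Answer: kg·m²/s²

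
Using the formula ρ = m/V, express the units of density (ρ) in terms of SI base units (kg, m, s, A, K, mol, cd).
Units of each symbol in ρ = m/V:
  m (mass): kg
  V (volume): m³  → in the denominator, contributes 1/m³

Multiplying the contributions: [kg] · [1/m³]
Adding exponents of each base unit: kg: 1, m: -3
SI base units of density: kg/m³

Answer: kg/m³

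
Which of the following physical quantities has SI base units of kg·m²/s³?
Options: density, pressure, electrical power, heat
Checking the SI base units of each option:
  density (ρ = m/V): kg/m³  ✗
  pressure (P = F/A): kg/(m·s²)  ✗
  electrical power (P = IV): kg·m²/s³  ✓ matches
  heat (Q = mcΔT): kg·m²/s²  ✗

Only electrical power has units kg·m²/s³.

Answer: electrical power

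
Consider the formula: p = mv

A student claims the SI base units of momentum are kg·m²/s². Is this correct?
Units of each symbol in p = mv:
  m (mass): kg
  v (velocity): m/s

Multiplying the contributions: [kg] · [m/s]
Adding exponents of each base unit: kg: 1, m: 1, s: -1
SI base units of momentum: kg·m/s

The claimed units kg·m²/s² (exponents kg: 1, m: 2, s: -2) do not match the derived units kg·m/s (exponents kg: 1, m: 1, s: -1), so the claim is incorrect.

Answer: No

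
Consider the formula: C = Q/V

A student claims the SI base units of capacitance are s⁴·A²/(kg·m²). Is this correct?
Units of each symbol in C = Q/V:
  Q (charge, in coulombs): s·A
  V (voltage, in volts): kg·m²/(s³·A)  → in the denominator, contributes s³·A/(kg·m²)

Multiplying the contributions: [s·A] · [s³·A/(kg·m²)]
Adding exponents of each base unit: kg: -1, m: -2, s: 4, A: 2
SI base units of capacitance: s⁴·A²/(kg·m²)

The claimed units s⁴·A²/(kg·m²) match the derived units, so the claim is correct.

Answer: Yes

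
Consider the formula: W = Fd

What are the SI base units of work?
Units of each symbol in W = Fd:
  F (force): kg·m/s²
  d (displacement): m

Multiplying the contributions: [kg·m/s²] · [m]
Adding exponents of each base unit: kg: 1, m: 2, s: -2
SI base units of work: kg·m²/s²

Answer: kg·m²/s²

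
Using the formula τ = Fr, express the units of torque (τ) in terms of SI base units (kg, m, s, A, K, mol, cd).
Units of each symbol in τ = Fr:
  F (force): kg·m/s²
  r (lever arm): m

Multiplying the contributions: [kg·m/s²] · [m]
Adding exponents of each base unit: kg: 1, m: 2, s: -2
SI base units of torque: kg·m²/s²

Answer: kg·m²/s²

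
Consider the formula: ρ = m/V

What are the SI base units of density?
Units of each symbol in ρ = m/V:
  m (mass): kg
  V (volume): m³  → in the denominator, contributes 1/m³

Multiplying the contributions: [kg] · [1/m³]
Adding exponents of each base unit: kg: 1, m: -3
SI base units of density: kg/m³

Answer: kg/m³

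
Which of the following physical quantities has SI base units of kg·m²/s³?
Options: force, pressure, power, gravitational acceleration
Checking the SI base units of each option:
  force (F = ma): kg·m/s²  ✗
  pressure (P = F/A): kg/(m·s²)  ✗
  power (P = W/t): kg·m²/s³  ✓ matches
  gravitational acceleration (g = GM/r²): m/s²  ✗

Only power has units kg·m²/s³.

Answer: power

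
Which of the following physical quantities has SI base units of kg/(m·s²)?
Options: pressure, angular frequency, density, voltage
Checking the SI base units of each option:
  pressure (P = F/A): kg/(m·s²)  ✓ matches
  angular frequency (ω = 2πf): 1/s  ✗
  density (ρ = m/V): kg/m³  ✗
  voltage (V = IR): kg·m²/(s³·A)  ✗

Only pressure has units kg/(m·s²).

Answer: pressure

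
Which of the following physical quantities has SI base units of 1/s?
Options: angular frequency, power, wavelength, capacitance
Checking the SI base units of each option:
  angular frequency (ω = 2πf): 1/s  ✓ matches
  power (P = W/t): kg·m²/s³  ✗
  wavelength (λ = v/f): m  ✗
  capacitance (C = Q/V): s⁴·A²/(kg·m²)  ✗

Only angular frequency has units 1/s.

Answer: angular frequency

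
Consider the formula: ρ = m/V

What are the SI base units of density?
Units of each symbol in ρ = m/V:
  m (mass): kg
  V (volume): m³  → in the denominator, contributes 1/m³

Multiplying the contributions: [kg] · [1/m³]
Adding exponents of each base unit: kg: 1, m: -3
SI base units of density: kg/m³

Answer: kg/m³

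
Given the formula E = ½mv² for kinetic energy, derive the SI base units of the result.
Units of each symbol in E = ½mv²:
  m (mass): kg
  v (speed): m/s  → to the power 2, contributes m²/s²
  The factor ½ is dimensionless.

Multiplying the contributions: [kg] · [m²/s²]
Adding exponents of each base unit: kg: 1, m: 2, s: -2
SI base units of kinetic energy: kg·m²/s²

Answer: kg·m²/s²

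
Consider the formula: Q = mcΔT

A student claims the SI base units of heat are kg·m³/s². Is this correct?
Units of each symbol in Q = mcΔT:
  m (mass): kg
  c (specific heat capacity, in J/(kg·K)): m²/(s²·K)
  ΔT (temperature change): K

Multiplying the contributions: [kg] · [m²/(s²·K)] · [K]
Adding exponents of each base unit: kg: 1, m: 2, s: -2
SI base units of heat: kg·m²/s²

The claimed units kg·m³/s² (exponents kg: 1, m: 3, s: -2) do not match the derived units kg·m²/s² (exponents kg: 1, m: 2, s: -2), so the claim is incorrect.

Answer: No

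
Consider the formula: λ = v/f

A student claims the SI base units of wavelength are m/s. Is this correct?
Units of each symbol in λ = v/f:
  v (wave speed): m/s
  f (frequency): 1/s  → in the denominator, contributes s

Multiplying the contributions: [m/s] · [s]
Adding exponents of each base unit: m: 1
SI base units of wavelength: m

The claimed units m/s (exponents m: 1, s: -1) do not match the derived units m (exponents m: 1), so the claim is incorrect.

Answer: No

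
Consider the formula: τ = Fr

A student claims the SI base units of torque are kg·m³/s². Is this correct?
Units of each symbol in τ = Fr:
  F (force): kg·m/s²
  r (lever arm): m

Multiplying the contributions: [kg·m/s²] · [m]
Adding exponents of each base unit: kg: 1, m: 2, s: -2
SI base units of torque: kg·m²/s²

The claimed units kg·m³/s² (exponents kg: 1, m: 3, s: -2) do not match the derived units kg·m²/s² (exponents kg: 1, m: 2, s: -2), so the claim is incorrect.

Answer: No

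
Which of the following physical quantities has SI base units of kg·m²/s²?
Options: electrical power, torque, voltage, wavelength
Checking the SI base units of each option:
  electrical power (P = IV): kg·m²/s³  ✗
  torque (τ = Fr): kg·m²/s²  ✓ matches
  voltage (V = IR): kg·m²/(s³·A)  ✗
  wavelength (λ = v/f): m  ✗

Only torque has units kg·m²/s².

Answer: torque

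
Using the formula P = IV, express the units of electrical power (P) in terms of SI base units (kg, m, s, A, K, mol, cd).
Units of each symbol in P = IV:
  I (current): A
  V (voltage, in volts): kg·m²/(s³·A)

Multiplying the contributions: [A] · [kg·m²/(s³·A)]
Adding exponents of each base unit: kg: 1, m: 2, s: -3
SI base units of electrical power: kg·m²/s³

Answer: kg·m²/s³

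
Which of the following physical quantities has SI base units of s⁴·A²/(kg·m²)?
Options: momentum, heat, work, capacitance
Checking the SI base units of each option:
  momentum (p = mv): kg·m/s  ✗
  heat (Q = mcΔT): kg·m²/s²  ✗
  work (W = Fd): kg·m²/s²  ✗
  capacitance (C = Q/V): s⁴·A²/(kg·m²)  ✓ matches

Only capacitance has units s⁴·A²/(kg·m²).

Answer: capacitance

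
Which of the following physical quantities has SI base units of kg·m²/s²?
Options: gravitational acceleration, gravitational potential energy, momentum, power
Checking the SI base units of each option:
  gravitational acceleration (g = GM/r²): m/s²  ✗
  gravitational potential energy (U = -GMm/r): kg·m²/s²  ✓ matches
  momentum (p = mv): kg·m/s  ✗
  power (P = W/t): kg·m²/s³  ✗

Only gravitational potential energy has units kg·m²/s².

Answer: gravitational potential energy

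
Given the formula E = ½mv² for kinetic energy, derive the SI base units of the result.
Units of each symbol in E = ½mv²:
  m (mass): kg
  v (speed): m/s  → to the power 2, contributes m²/s²
  The factor ½ is dimensionless.

Multiplying the contributions: [kg] · [m²/s²]
Adding exponents of each base unit: kg: 1, m: 2, s: -2
SI base units of kinetic energy: kg·m²/s²

Answer: kg·m²/s²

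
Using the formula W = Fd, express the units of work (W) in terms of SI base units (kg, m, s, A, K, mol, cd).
Units of each symbol in W = Fd:
  F (force): kg·m/s²
  d (displacement): m

Multiplying the contributions: [kg·m/s²] · [m]
Adding exponents of each base unit: kg: 1, m: 2, s: -2
SI base units of work: kg·m²/s²

Answer: kg·m²/s²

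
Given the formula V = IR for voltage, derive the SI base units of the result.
Units of each symbol in V = IR:
  I (current): A
  R (resistance, in ohms): kg·m²/(s³·A²)

Multiplying the contributions: [A] · [kg·m²/(s³·A²)]
Adding exponents of each base unit: kg: 1, m: 2, s: -3, A: -1
SI base units of voltage: kg·m²/(s³·A)

Answer: kg·m²/(s³·A)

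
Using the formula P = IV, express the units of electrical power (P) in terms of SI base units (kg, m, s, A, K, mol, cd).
Units of each symbol in P = IV:
  I (current): A
  V (voltage, in volts): kg·m²/(s³·A)

Multiplying the contributions: [A] · [kg·m²/(s³·A)]
Adding exponents of each base unit: kg: 1, m: 2, s: -3
SI base units of electrical power: kg·m²/s³

Answer: kg·m²/s³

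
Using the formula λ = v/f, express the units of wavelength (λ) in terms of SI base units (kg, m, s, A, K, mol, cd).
Units of each symbol in λ = v/f:
  v (wave speed): m/s
  f (frequency): 1/s  → in the denominator, contributes s

Multiplying the contributions: [m/s] · [s]
Adding exponents of each base unit: m: 1
SI base units of wavelength: m

Answer: m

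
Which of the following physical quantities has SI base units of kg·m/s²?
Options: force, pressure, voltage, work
Checking the SI base units of each option:
  force (F = ma): kg·m/s²  ✓ matches
  pressure (P = F/A): kg/(m·s²)  ✗
  voltage (V = IR): kg·m²/(s³·A)  ✗
  work (W = Fd): kg·m²/s²  ✗

Only force has units kg·m/s².

Answer: force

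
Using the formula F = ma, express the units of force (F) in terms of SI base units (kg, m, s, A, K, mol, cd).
Units of each symbol in F = ma:
  m (mass): kg
  a (acceleration): m/s²

Multiplying the contributions: [kg] · [m/s²]
Adding exponents of each base unit: kg: 1, m: 1, s: -2
SI base units of force: kg·m/s²

Answer: kg·m/s²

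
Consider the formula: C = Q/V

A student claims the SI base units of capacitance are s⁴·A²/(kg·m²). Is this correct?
Units of each symbol in C = Q/V:
  Q (charge, in coulombs): s·A
  V (voltage, in volts): kg·m²/(s³·A)  → in the denominator, contributes s³·A/(kg·m²)

Multiplying the contributions: [s·A] · [s³·A/(kg·m²)]
Adding exponents of each base unit: kg: -1, m: -2, s: 4, A: 2
SI base units of capacitance: s⁴·A²/(kg·m²)

The claimed units s⁴·A²/(kg·m²) match the derived units, so the claim is correct.

Answer: Yes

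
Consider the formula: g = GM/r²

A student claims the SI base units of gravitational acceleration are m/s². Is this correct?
Units of each symbol in g = GM/r²:
  G (gravitational constant): m³/(kg·s²)
  M (mass): kg
  r (distance): m  → to the power 2 in the denominator, contributes 1/m²

Multiplying the contributions: [m³/(kg·s²)] · [kg] · [1/m²]
Adding exponents of each base unit: m: 1, s: -2
SI base units of gravitational acceleration: m/s²

The claimed units m/s² match the derived units, so the claim is correct.

Answer: Yes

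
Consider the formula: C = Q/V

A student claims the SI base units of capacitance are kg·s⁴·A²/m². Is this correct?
Units of each symbol in C = Q/V:
  Q (charge, in coulombs): s·A
  V (voltage, in volts): kg·m²/(s³·A)  → in the denominator, contributes s³·A/(kg·m²)

Multiplying the contributions: [s·A] · [s³·A/(kg·m²)]
Adding exponents of each base unit: kg: -1, m: -2, s: 4, A: 2
SI base units of capacitance: s⁴·A²/(kg·m²)

The claimed units kg·s⁴·A²/m² (exponents kg: 1, m: -2, s: 4, A: 2) do not match the derived units s⁴·A²/(kg·m²) (exponents kg: -1, m: -2, s: 4, A: 2), so the claim is incorrect.

Answer: No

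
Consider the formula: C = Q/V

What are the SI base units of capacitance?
Units of each symbol in C = Q/V:
  Q (charge, in coulombs): s·A
  V (voltage, in volts): kg·m²/(s³·A)  → in the denominator, contributes s³·A/(kg·m²)

Multiplying the contributions: [s·A] · [s³·A/(kg·m²)]
Adding exponents of each base unit: kg: -1, m: -2, s: 4, A: 2
SI base units of capacitance: s⁴·A²/(kg·m²)

Answer: s⁴·A²/(kg·m²)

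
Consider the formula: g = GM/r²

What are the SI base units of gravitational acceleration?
Units of each symbol in g = GM/r²:
  G (gravitational constant): m³/(kg·s²)
  M (mass): kg
  r (distance): m  → to the power 2 in the denominator, contributes 1/m²

Multiplying the contributions: [m³/(kg·s²)] · [kg] · [1/m²]
Adding exponents of each base unit: m: 1, s: -2
SI base units of gravitational acceleration: m/s²

Answer: m/s²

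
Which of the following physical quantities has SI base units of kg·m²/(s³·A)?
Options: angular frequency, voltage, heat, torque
Checking the SI base units of each option:
  angular frequency (ω = 2πf): 1/s  ✗
  voltage (V = IR): kg·m²/(s³·A)  ✓ matches
  heat (Q = mcΔT): kg·m²/s²  ✗
  torque (τ = Fr): kg·m²/s²  ✗

Only voltage has units kg·m²/(s³·A).

Answer: voltage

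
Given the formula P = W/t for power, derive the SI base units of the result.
Units of each symbol in P = W/t:
  W (work): kg·m²/s²
  t (time): s  → in the denominator, contributes 1/s

Multiplying the contributions: [kg·m²/s²] · [1/s]
Adding exponents of each base unit: kg: 1, m: 2, s: -3
SI base units of power: kg·m²/s³

Answer: kg·m²/s³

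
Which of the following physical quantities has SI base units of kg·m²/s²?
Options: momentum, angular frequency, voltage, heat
Checking the SI base units of each option:
  momentum (p = mv): kg·m/s  ✗
  angular frequency (ω = 2πf): 1/s  ✗
  voltage (V = IR): kg·m²/(s³·A)  ✗
  heat (Q = mcΔT): kg·m²/s²  ✓ matches

Only heat has units kg·m²/s².

Answer: heat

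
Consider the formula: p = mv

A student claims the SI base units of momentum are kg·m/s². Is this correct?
Units of each symbol in p = mv:
  m (mass): kg
  v (velocity): m/s

Multiplying the contributions: [kg] · [m/s]
Adding exponents of each base unit: kg: 1, m: 1, s: -1
SI base units of momentum: kg·m/s

The claimed units kg·m/s² (exponents kg: 1, m: 1, s: -2) do not match the derived units kg·m/s (exponents kg: 1, m: 1, s: -1), so the claim is incorrect.

Answer: No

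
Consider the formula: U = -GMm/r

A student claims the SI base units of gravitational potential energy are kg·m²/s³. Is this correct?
Units of each symbol in U = -GMm/r:
  G (gravitational constant): m³/(kg·s²)
  M (mass): kg
  m (mass): kg
  r (distance): m  → in the denominator, contributes 1/m
  The minus sign does not affect the units.

Multiplying the contributions: [m³/(kg·s²)] · [kg] · [kg] · [1/m]
Adding exponents of each base unit: kg: 1, m: 2, s: -2
SI base units of gravitational potential energy: kg·m²/s²

The claimed units kg·m²/s³ (exponents kg: 1, m: 2, s: -3) do not match the derived units kg·m²/s² (exponents kg: 1, m: 2, s: -2), so the claim is incorrect.

Answer: No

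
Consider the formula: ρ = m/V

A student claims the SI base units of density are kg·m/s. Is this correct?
Units of each symbol in ρ = m/V:
  m (mass): kg
  V (volume): m³  → in the denominator, contributes 1/m³

Multiplying the contributions: [kg] · [1/m³]
Adding exponents of each base unit: kg: 1, m: -3
SI base units of density: kg/m³

The claimed units kg·m/s (exponents kg: 1, m: 1, s: -1) do not match the derived units kg/m³ (exponents kg: 1, m: -3), so the claim is incorrect.

Answer: No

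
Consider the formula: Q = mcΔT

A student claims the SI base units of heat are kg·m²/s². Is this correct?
Units of each symbol in Q = mcΔT:
  m (mass): kg
  c (specific heat capacity, in J/(kg·K)): m²/(s²·K)
  ΔT (temperature change): K

Multiplying the contributions: [kg] · [m²/(s²·K)] · [K]
Adding exponents of each base unit: kg: 1, m: 2, s: -2
SI base units of heat: kg·m²/s²

The claimed units kg·m²/s² match the derived units, so the claim is correct.

Answer: Yes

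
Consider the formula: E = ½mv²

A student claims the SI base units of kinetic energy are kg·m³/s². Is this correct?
Units of each symbol in E = ½mv²:
  m (mass): kg
  v (speed): m/s  → to the power 2, contributes m²/s²
  The factor ½ is dimensionless.

Multiplying the contributions: [kg] · [m²/s²]
Adding exponents of each base unit: kg: 1, m: 2, s: -2
SI base units of kinetic energy: kg·m²/s²

The claimed units kg·m³/s² (exponents kg: 1, m: 3, s: -2) do not match the derived units kg·m²/s² (exponents kg: 1, m: 2, s: -2), so the claim is incorrect.

Answer: No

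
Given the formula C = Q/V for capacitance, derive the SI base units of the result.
Units of each symbol in C = Q/V:
  Q (charge, in coulombs): s·A
  V (voltage, in volts): kg·m²/(s³·A)  → in the denominator, contributes s³·A/(kg·m²)

Multiplying the contributions: [s·A] · [s³·A/(kg·m²)]
Adding exponents of each base unit: kg: -1, m: -2, s: 4, A: 2
SI base units of capacitance: s⁴·A²/(kg·m²)

Answer: s⁴·A²/(kg·m²)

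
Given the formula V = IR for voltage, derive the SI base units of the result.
Units of each symbol in V = IR:
  I (current): A
  R (resistance, in ohms): kg·m²/(s³·A²)

Multiplying the contributions: [A] · [kg·m²/(s³·A²)]
Adding exponents of each base unit: kg: 1, m: 2, s: -3, A: -1
SI base units of voltage: kg·m²/(s³·A)

Answer: kg·m²/(s³·A)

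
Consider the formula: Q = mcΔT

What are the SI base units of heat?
Units of each symbol in Q = mcΔT:
  m (mass): kg
  c (specific heat capacity, in J/(kg·K)): m²/(s²·K)
  ΔT (temperature change): K

Multiplying the contributions: [kg] · [m²/(s²·K)] · [K]
Adding exponents of each base unit: kg: 1, m: 2, s: -2
SI base units of heat: kg·m²/s²

Answer: kg·m²/s²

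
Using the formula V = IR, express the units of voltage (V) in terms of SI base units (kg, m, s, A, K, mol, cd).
Units of each symbol in V = IR:
  I (current): A
  R (resistance, in ohms): kg·m²/(s³·A²)

Multiplying the contributions: [A] · [kg·m²/(s³·A²)]
Adding exponents of each base unit: kg: 1, m: 2, s: -3, A: -1
SI base units of voltage: kg·m²/(s³·A)

Answer: kg·m²/(s³·A)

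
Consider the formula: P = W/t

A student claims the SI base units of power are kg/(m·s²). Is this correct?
Units of each symbol in P = W/t:
  W (work): kg·m²/s²
  t (time): s  → in the denominator, contributes 1/s

Multiplying the contributions: [kg·m²/s²] · [1/s]
Adding exponents of each base unit: kg: 1, m: 2, s: -3
SI base units of power: kg·m²/s³

The claimed units kg/(m·s²) (exponents kg: 1, m: -1, s: -2) do not match the derived units kg·m²/s³ (exponents kg: 1, m: 2, s: -3), so the claim is incorrect.

Answer: No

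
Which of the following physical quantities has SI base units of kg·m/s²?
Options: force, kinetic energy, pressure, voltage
Checking the SI base units of each option:
  force (F = ma): kg·m/s²  ✓ matches
  kinetic energy (E = ½mv²): kg·m²/s²  ✗
  pressure (P = F/A): kg/(m·s²)  ✗
  voltage (V = IR): kg·m²/(s³·A)  ✗

Only force has units kg·m/s².

Answer: force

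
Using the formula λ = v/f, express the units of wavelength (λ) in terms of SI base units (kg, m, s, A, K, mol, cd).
Units of each symbol in λ = v/f:
  v (wave speed): m/s
  f (frequency): 1/s  → in the denominator, contributes s

Multiplying the contributions: [m/s] · [s]
Adding exponents of each base unit: m: 1
SI base units of wavelength: m

Answer: m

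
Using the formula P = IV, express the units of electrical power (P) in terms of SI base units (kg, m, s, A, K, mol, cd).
Units of each symbol in P = IV:
  I (current): A
  V (voltage, in volts): kg·m²/(s³·A)

Multiplying the contributions: [A] · [kg·m²/(s³·A)]
Adding exponents of each base unit: kg: 1, m: 2, s: -3
SI base units of electrical power: kg·m²/s³

Answer: kg·m²/s³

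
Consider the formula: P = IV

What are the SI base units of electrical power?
Units of each symbol in P = IV:
  I (current): A
  V (voltage, in volts): kg·m²/(s³·A)

Multiplying the contributions: [A] · [kg·m²/(s³·A)]
Adding exponents of each base unit: kg: 1, m: 2, s: -3
SI base units of electrical power: kg·m²/s³

Answer: kg·m²/s³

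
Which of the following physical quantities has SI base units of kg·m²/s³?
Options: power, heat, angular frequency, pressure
Checking the SI base units of each option:
  power (P = W/t): kg·m²/s³  ✓ matches
  heat (Q = mcΔT): kg·m²/s²  ✗
  angular frequency (ω = 2πf): 1/s  ✗
  pressure (P = F/A): kg/(m·s²)  ✗

Only power has units kg·m²/s³.

Answer: power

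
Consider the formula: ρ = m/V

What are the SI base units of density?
Units of each symbol in ρ = m/V:
  m (mass): kg
  V (volume): m³  → in the denominator, contributes 1/m³

Multiplying the contributions: [kg] · [1/m³]
Adding exponents of each base unit: kg: 1, m: -3
SI base units of density: kg/m³

Answer: kg/m³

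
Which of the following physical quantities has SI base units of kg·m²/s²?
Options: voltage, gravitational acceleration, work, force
Checking the SI base units of each option:
  voltage (V = IR): kg·m²/(s³·A)  ✗
  gravitational acceleration (g = GM/r²): m/s²  ✗
  work (W = Fd): kg·m²/s²  ✓ matches
  force (F = ma): kg·m/s²  ✗

Only work has units kg·m²/s².

Answer: work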